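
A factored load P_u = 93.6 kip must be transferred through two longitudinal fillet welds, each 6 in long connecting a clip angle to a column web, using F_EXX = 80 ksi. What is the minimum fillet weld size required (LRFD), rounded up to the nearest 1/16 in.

w = 5/16 in

Total weld length L = 12 in.
Required throat t_e = P_u / (φ × 0.6 F_EXX × L) = 93.6 / (0.75 × 0.6 × 80 × 12) = 0.2167 in.
Required leg w = t_e / 0.707 = 0.3065 in → use 5/16 in.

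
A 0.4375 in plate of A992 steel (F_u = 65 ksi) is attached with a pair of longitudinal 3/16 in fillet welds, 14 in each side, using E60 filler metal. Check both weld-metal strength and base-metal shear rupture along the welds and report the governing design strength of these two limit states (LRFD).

E60XX → F_EXX = 60 ksi.
t_e = 0.707 × 0.1875 = 0.1326 in; L = 28 in.
Weld metal: φR_n = 0.75 × 0.6 × 60 × 0.1326 × 28 = 100.2 kips.
Base metal (shear rupture): φR_n = 0.75 × 0.6 × 65 × 0.4375 × 28 = 358.3 kips.
Governing: weld metal.

φR_n ≈ 100 kips (weld metal governs)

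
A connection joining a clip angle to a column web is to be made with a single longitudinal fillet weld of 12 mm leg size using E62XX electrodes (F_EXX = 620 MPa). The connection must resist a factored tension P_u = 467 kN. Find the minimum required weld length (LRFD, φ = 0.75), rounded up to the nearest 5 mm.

L = 200 mm

Throat t_e = 0.707 × 12 = 8.484 mm.
φr_n = 0.75 × 0.6 × 620 × 8.484 × 10⁻³ = 2.367 kN/mm.
L_req = P_u / φr_n = 467 / 2.367 = 197.3 mm total.
Round up → use L = 200 mm.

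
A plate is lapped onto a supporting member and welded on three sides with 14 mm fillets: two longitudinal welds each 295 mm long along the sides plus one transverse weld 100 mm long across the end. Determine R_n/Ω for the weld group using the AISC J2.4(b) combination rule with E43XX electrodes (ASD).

E43XX → F_EXX = 430 MPa.
t_e = 0.707 × 14 = 9.898 mm.
R_nwl = 0.6 × 430 × 9.898 × 590 × 10⁻³ = 1507 kN (longitudinal, 2 welds).
R_nwt = 0.6 × 430 × 9.898 × 100 × 10⁻³ = 255.4 kN (transverse, base value).
(i) R_nwl + R_nwt = 1762 kN; (ii) 0.85 R_nwl + 1.5 R_nwt = 1664 kN.
R_n = max = 1762 kN [governs: (i)]; R_n/Ω = 881 kN.

R_n/Ω ≈ 881 kN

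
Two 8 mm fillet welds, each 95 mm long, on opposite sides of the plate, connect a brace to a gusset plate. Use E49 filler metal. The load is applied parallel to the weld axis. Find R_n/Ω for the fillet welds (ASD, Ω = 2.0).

R_n/Ω ≈ 158 kN

E49XX → F_EXX = 490 MPa.
Effective throat t_e = 0.707 × 8 = 5.656 mm.
Total length L = 190 mm; A_we = 5.656 × 190 = 1075 mm².
F_nw = 0.6 F_EXX = 0.6 × 490 = 294 MPa.
R_n = 294 × 1075 × 10⁻³ = 315.9 kN; R_n/Ω = 315.9/2.0 = 158 kN.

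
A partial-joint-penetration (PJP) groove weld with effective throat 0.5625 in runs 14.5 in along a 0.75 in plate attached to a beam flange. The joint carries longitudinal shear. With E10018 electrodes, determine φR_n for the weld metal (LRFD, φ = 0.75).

φR_n ≈ 367 kips

E100XX → F_EXX = 100 ksi.
Effective throat (given) t_e = 0.5625 in.
A_we = 0.5625 × 14.5 = 8.156 in².
F_nw = 0.6 F_EXX = 60 ksi.
φR_n = 0.75 × 60 × 8.156 = 367 kips.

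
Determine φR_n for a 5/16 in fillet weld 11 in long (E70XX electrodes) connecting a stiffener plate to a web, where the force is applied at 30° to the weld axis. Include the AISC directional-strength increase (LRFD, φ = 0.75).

E70XX → F_EXX = 70 ksi.
t_e = 0.707 × 0.3125 = 0.2209 in; A_we = 0.2209 × 11 = 2.43 in².
Directional factor: 1.0 + 0.5 sin^1.5(30°) = 1.177.
F_nw = 0.6 × 70 × 1.177 = 49.42 ksi.
φR_n = 0.75 × 49.42 × 2.43 = 90.09 kips.

φR_n ≈ 90.1 kips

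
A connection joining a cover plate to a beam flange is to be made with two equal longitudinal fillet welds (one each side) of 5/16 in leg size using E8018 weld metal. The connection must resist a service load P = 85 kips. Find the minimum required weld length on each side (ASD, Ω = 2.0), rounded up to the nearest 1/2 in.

L = 8.5 in on each side

E80XX → F_EXX = 80 ksi.
Throat t_e = 0.707 × 0.3125 = 0.2209 in.
r_n/Ω = (0.6 × 80 × 0.2209) / 2.0 = 5.302 kip/in.
L_req = P / (r_n/Ω) = 85 / 5.302 = 16.03 in total.
Per side: 16.03 / 2 = 8.015 in.
Round up → use L = 8.5 in on each side.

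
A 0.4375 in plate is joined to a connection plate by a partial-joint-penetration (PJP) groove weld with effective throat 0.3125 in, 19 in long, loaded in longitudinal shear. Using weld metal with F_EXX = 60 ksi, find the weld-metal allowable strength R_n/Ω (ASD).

R_n/Ω ≈ 107 kip

Effective throat (given) t_e = 0.3125 in.
A_we = 0.3125 × 19 = 5.938 in².
F_nw = 0.6 F_EXX = 36 ksi.
R_n/Ω = (36 × 5.938) / 2.0 = 106.9 kip.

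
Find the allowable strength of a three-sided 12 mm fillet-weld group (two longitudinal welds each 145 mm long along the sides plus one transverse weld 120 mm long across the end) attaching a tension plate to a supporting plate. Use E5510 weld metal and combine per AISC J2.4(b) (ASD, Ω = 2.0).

R_n/Ω ≈ 597 kN

E55XX → F_EXX = 550 MPa.
t_e = 0.707 × 12 = 8.484 mm.
R_nwl = 0.6 × 550 × 8.484 × 290 × 10⁻³ = 811.9 kN (longitudinal, 2 welds).
R_nwt = 0.6 × 550 × 8.484 × 120 × 10⁻³ = 336 kN (transverse, base value).
(i) R_nwl + R_nwt = 1148 kN; (ii) 0.85 R_nwl + 1.5 R_nwt = 1194 kN.
R_n = max = 1194 kN [governs: (ii)]; R_n/Ω = 597 kN.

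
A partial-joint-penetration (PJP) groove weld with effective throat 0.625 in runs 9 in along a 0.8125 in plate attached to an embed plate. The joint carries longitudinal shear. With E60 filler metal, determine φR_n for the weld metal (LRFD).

φR_n ≈ 152 kip

E60XX → F_EXX = 60 ksi.
Effective throat (given) t_e = 0.625 in.
A_we = 0.625 × 9 = 5.625 in².
F_nw = 0.6 F_EXX = 36 ksi.
φR_n = 0.75 × 36 × 5.625 = 151.9 kip.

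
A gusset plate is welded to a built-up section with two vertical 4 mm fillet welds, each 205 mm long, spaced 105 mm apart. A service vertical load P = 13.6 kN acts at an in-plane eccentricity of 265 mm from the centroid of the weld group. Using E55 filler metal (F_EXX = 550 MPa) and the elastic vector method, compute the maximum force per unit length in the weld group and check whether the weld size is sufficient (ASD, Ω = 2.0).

f_max ≈ 179 N/mm; adequate

Total weld length L_w = 410 mm. Treat welds as unit-width lines.
Polar moment about centroid: J = 2[d³/12 + d(b/2)²] = 2[205³/12 + 205×52.5²] = 2566000 mm³.
Direct shear f_v = P/L_w = 13.6×10³ / 410 = 33.17 N/mm (vertical).
Torsion M = P·e = 13.6×10³ × 265 = 3604000 N·mm.
Critical point at (x, y) = (52.5, 102.5) from centroid. f_tx = M·y/J = 144 N/mm; f_ty = M·x/J = 73.74 N/mm.
Resultant f_max = √[f_tx² + (f_v + f_ty)²] = √[144² + (33.17 + 73.74)²] = 179.3 N/mm.
Capacity per unit length: r_n/Ω = (1/2.0) × 0.6 × 550 × (0.707 × 4) = 466.6 N/mm.
179.3 ≤ 466.6 → adequate.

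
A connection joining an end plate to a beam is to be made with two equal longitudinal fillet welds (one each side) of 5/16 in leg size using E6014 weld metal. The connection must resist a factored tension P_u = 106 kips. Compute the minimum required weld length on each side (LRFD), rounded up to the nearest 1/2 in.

L = 9 in on each side

E60XX → F_EXX = 60 ksi.
Throat t_e = 0.707 × 0.3125 = 0.2209 in.
φr_n = 0.75 × 0.6 × 60 × 0.2209 = 5.965 kips/in.
L_req = P_u / φr_n = 106 / 5.965 = 17.77 in total.
Per side: 17.77 / 2 = 8.885 in.
Round up → use L = 9 in on each side.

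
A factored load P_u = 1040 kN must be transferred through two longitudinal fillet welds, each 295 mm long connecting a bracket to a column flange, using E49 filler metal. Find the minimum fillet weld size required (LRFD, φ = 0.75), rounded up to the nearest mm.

E49XX → F_EXX = 490 MPa.
Total weld length L = 590 mm.
Required throat t_e = P_u / (φ × 0.6 F_EXX × L) = 1040 / (0.75 × 0.6 × 490 × 590 × 10⁻³) = 7.994 mm.
Required leg w = t_e / 0.707 = 11.31 mm → use 12 mm.

w = 12 mm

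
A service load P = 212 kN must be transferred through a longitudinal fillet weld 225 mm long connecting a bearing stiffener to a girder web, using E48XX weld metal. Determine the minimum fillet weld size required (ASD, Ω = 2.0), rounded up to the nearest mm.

w = 10 mm

E48XX → F_EXX = 480 MPa.
Total weld length L = 225 mm.
Required throat t_e = P × Ω / (0.6 F_EXX × L) = 212 × 2.0 / (0.6 × 480 × 225 × 10⁻³) = 6.543 mm.
Required leg w = t_e / 0.707 = 9.255 mm → use 10 mm.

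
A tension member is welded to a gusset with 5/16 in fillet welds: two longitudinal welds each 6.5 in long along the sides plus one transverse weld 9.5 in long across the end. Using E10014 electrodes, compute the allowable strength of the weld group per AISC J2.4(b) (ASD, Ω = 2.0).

E100XX → F_EXX = 100 ksi.
t_e = 0.707 × 0.3125 = 0.2209 in.
R_nwl = 0.6 × 100 × 0.2209 × 13 = 172.3 kip (longitudinal, 2 welds).
R_nwt = 0.6 × 100 × 0.2209 × 9.5 = 125.9 kip (transverse, base value).
(i) R_nwl + R_nwt = 298.3 kip; (ii) 0.85 R_nwl + 1.5 R_nwt = 335.4 kip.
R_n = max = 335.4 kip [governs: (ii)]; R_n/Ω = 167.7 kip.

R_n/Ω ≈ 168 kip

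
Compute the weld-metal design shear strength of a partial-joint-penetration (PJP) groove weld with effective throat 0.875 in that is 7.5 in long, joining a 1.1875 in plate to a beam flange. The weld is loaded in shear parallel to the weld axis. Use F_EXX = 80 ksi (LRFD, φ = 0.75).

φR_n ≈ 236 kip

Effective throat (given) t_e = 0.875 in.
A_we = 0.875 × 7.5 = 6.562 in².
F_nw = 0.6 F_EXX = 48 ksi.
φR_n = 0.75 × 48 × 6.562 = 236.2 kip.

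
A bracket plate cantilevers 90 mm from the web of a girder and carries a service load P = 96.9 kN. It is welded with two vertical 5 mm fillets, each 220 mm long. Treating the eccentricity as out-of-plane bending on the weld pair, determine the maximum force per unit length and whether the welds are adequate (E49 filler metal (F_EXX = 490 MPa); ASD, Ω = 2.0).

f_max ≈ 584 N/mm; NOT adequate

L_w = 2 × 220 = 440 mm; section modulus (unit throat) S = 2 × L²/6 = 16130 mm².
Direct shear f_v = P/L_w = 96.9×10³/440 = 220.2 N/mm.
Moment M = P × e = 96.9×10³ × 90 = 8721000 N·mm; bending f_b = M/S = 540.6 N/mm.
f_max = √(f_v² + f_b²) = √(220.2² + 540.6²) = 583.7 N/mm.
r_n/Ω = (1/2.0) × 0.6 × 490 × (0.707 × 5) = 519.6 N/mm → NOT adequate.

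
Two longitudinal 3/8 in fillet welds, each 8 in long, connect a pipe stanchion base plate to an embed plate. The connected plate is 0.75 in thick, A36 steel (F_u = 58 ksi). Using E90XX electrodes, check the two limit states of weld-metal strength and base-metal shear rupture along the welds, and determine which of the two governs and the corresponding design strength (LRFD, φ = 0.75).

φR_n ≈ 172 kips (weld metal governs)

E90XX → F_EXX = 90 ksi.
t_e = 0.707 × 0.375 = 0.2651 in; L = 16 in.
Weld metal: φR_n = 0.75 × 0.6 × 90 × 0.2651 × 16 = 171.8 kips.
Base metal (shear rupture): φR_n = 0.75 × 0.6 × 58 × 0.75 × 16 = 313.2 kips.
Governing: weld metal.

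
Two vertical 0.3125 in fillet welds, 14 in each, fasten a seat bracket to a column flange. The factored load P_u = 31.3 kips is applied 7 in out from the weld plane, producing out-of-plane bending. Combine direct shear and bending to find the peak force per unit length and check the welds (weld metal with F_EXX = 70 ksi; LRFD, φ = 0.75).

f_max ≈ 3.53 kip/in; adequate

L_w = 2 × 14 = 28 in; section modulus (unit throat) S = 2 × L²/6 = 65.33 in².
Direct shear f_v = P/L_w = 31.3/28 = 1.118 kip/in.
Moment M = P × e = 31.3 × 7 = 219.1 kip·in; bending f_b = M/S = 3.354 kip/in.
f_max = √(f_v² + f_b²) = √(1.118² + 3.354²) = 3.535 kip/in.
φr_n = 0.75 × 0.6 × 70 × (0.707 × 0.3125) = 6.96 kip/in → adequate.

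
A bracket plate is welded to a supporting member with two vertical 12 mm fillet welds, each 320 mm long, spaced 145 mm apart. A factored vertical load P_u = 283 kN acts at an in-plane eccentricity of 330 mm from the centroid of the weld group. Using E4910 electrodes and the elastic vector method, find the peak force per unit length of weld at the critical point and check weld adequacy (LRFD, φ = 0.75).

f_max ≈ 2080 N/mm; NOT adequate

E49XX → F_EXX = 490 MPa.
Total weld length L_w = 640 mm. Treat welds as unit-width lines.
Polar moment about centroid: J = 2[d³/12 + d(b/2)²] = 2[320³/12 + 320×72.5²] = 8825000 mm³.
Direct shear f_v = P/L_w = 283×10³ / 640 = 442.2 N/mm (vertical).
Torsion M = P·e = 283×10³ × 330 = 93390000 N·mm.
Critical point at (x, y) = (72.5, 160) from centroid. f_tx = M·y/J = 1693 N/mm; f_ty = M·x/J = 767.2 N/mm.
Resultant f_max = √[f_tx² + (f_v + f_ty)²] = √[1693² + (442.2 + 767.2)²] = 2081 N/mm.
Capacity per unit length: φr_n = 0.75 × 0.6 × 490 × (0.707 × 12) = 1871 N/mm.
2081 > 1871 → NOT adequate.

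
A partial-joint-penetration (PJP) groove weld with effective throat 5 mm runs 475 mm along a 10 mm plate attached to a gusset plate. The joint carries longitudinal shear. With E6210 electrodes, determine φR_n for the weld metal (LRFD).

E62XX → F_EXX = 620 MPa.
Effective throat (given) t_e = 5 mm.
A_we = 5 × 475 = 2375 mm².
F_nw = 0.6 F_EXX = 372 MPa.
φR_n = 0.75 × 372 × 2375 × 10⁻³ = 662.6 kN.

φR_n ≈ 663 kN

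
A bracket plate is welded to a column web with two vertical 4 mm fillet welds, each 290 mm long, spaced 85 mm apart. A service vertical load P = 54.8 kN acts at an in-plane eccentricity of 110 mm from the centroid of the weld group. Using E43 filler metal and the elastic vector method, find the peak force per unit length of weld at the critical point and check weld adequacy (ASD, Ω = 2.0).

f_max ≈ 224 N/mm; adequate

E43XX → F_EXX = 430 MPa.
Total weld length L_w = 580 mm. Treat welds as unit-width lines.
Polar moment about centroid: J = 2[d³/12 + d(b/2)²] = 2[290³/12 + 290×42.5²] = 5112000 mm³.
Direct shear f_v = P/L_w = 54.8×10³ / 580 = 94.48 N/mm (vertical).
Torsion M = P·e = 54.8×10³ × 110 = 6028000 N·mm.
Critical point at (x, y) = (42.5, 145) from centroid. f_tx = M·y/J = 171 N/mm; f_ty = M·x/J = 50.11 N/mm.
Resultant f_max = √[f_tx² + (f_v + f_ty)²] = √[171² + (94.48 + 50.11)²] = 223.9 N/mm.
Capacity per unit length: r_n/Ω = (1/2.0) × 0.6 × 430 × (0.707 × 4) = 364.8 N/mm.
223.9 ≤ 364.8 → adequate.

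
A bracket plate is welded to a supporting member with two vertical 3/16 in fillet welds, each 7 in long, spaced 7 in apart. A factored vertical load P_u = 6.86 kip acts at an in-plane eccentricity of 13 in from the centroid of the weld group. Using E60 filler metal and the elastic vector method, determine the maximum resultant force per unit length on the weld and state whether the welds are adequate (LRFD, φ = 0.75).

f_max ≈ 2.3 kip/in; adequate

E60XX → F_EXX = 60 ksi.
Total weld length L_w = 14 in. Treat welds as unit-width lines.
Polar moment about centroid: J = 2[d³/12 + d(b/2)²] = 2[7³/12 + 7×3.5²] = 228.7 in³.
Direct shear f_v = P/L_w = 6.86 / 14 = 0.49 kip/in (vertical).
Torsion M = P·e = 6.86 × 13 = 89.18 kip·in.
Critical point at (x, y) = (3.5, 3.5) from centroid. f_tx = M·y/J = 1.365 kip/in; f_ty = M·x/J = 1.365 kip/in.
Resultant f_max = √[f_tx² + (f_v + f_ty)²] = √[1.365² + (0.49 + 1.365)²] = 2.303 kip/in.
Capacity per unit length: φr_n = 0.75 × 0.6 × 60 × (0.707 × 0.1875) = 3.579 kip/in.
2.303 ≤ 3.579 → adequate.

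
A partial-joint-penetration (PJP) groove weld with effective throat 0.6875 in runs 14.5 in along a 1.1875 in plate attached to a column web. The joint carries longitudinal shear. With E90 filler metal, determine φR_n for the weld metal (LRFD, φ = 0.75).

φR_n ≈ 404 kips

E90XX → F_EXX = 90 ksi.
Effective throat (given) t_e = 0.6875 in.
A_we = 0.6875 × 14.5 = 9.969 in².
F_nw = 0.6 F_EXX = 54 ksi.
φR_n = 0.75 × 54 × 9.969 = 403.7 kips.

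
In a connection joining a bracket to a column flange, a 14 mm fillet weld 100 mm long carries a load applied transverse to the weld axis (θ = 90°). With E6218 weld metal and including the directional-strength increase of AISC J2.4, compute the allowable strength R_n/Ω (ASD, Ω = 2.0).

R_n/Ω ≈ 276 kN

E62XX → F_EXX = 620 MPa.
t_e = 0.707 × 14 = 9.898 mm; A_we = 9.898 × 100 = 989.8 mm².
Directional factor: 1.0 + 0.5 sin^1.5(90°) = 1.5.
F_nw = 0.6 × 620 × 1.5 = 558 MPa.
R_n/Ω = (558 × 989.8) / 2.0 × 10⁻³ = 276.2 kN.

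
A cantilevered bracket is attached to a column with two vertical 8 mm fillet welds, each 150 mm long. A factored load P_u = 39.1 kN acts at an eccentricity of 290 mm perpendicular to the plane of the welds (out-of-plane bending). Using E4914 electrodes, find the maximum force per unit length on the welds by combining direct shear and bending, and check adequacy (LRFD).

E49XX → F_EXX = 490 MPa.
L_w = 2 × 150 = 300 mm; section modulus (unit throat) S = 2 × L²/6 = 7500 mm².
Direct shear f_v = P/L_w = 39.1×10³/300 = 130.3 N/mm.
Moment M = P × e = 39.1×10³ × 290 = 11339000 N·mm; bending f_b = M/S = 1512 N/mm.
f_max = √(f_v² + f_b²) = √(130.3² + 1512²) = 1517 N/mm.
φr_n = 0.75 × 0.6 × 490 × (0.707 × 8) = 1247 N/mm → NOT adequate.

f_max ≈ 1520 N/mm; NOT adequate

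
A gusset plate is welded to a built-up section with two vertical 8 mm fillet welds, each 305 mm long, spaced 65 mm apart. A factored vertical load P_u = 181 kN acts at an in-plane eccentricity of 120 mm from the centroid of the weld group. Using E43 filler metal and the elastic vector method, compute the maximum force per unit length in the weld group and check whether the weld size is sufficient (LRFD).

E43XX → F_EXX = 430 MPa.
Total weld length L_w = 610 mm. Treat welds as unit-width lines.
Polar moment about centroid: J = 2[d³/12 + d(b/2)²] = 2[305³/12 + 305×32.5²] = 5373000 mm³.
Direct shear f_v = P/L_w = 181×10³ / 610 = 296.7 N/mm (vertical).
Torsion M = P·e = 181×10³ × 120 = 21720000 N·mm.
Critical point at (x, y) = (32.5, 152.5) from centroid. f_tx = M·y/J = 616.5 N/mm; f_ty = M·x/J = 131.4 N/mm.
Resultant f_max = √[f_tx² + (f_v + f_ty)²] = √[616.5² + (296.7 + 131.4)²] = 750.5 N/mm.
Capacity per unit length: φr_n = 0.75 × 0.6 × 430 × (0.707 × 8) = 1094 N/mm.
750.5 ≤ 1094 → adequate.

f_max ≈ 751 N/mm; adequate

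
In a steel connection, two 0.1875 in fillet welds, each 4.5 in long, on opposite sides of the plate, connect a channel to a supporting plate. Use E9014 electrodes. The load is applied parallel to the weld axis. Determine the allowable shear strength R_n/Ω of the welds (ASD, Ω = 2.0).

E90XX → F_EXX = 90 ksi.
Effective throat t_e = 0.707 × 0.1875 = 0.1326 in.
Total length L = 9 in; A_we = 0.1326 × 9 = 1.193 in².
F_nw = 0.6 F_EXX = 0.6 × 90 = 54 ksi.
R_n = 54 × 1.193 = 64.43 kip; R_n/Ω = 64.43/2.0 = 32.21 kip.

R_n/Ω ≈ 32.2 kip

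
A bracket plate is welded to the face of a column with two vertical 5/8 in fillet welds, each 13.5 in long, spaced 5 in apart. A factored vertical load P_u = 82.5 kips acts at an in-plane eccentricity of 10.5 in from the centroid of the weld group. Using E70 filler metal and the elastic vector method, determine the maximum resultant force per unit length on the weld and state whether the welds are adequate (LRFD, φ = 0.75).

E70XX → F_EXX = 70 ksi.
Total weld length L_w = 27 in. Treat welds as unit-width lines.
Polar moment about centroid: J = 2[d³/12 + d(b/2)²] = 2[13.5³/12 + 13.5×2.5²] = 578.8 in³.
Direct shear f_v = P/L_w = 82.5 / 27 = 3.056 kip/in (vertical).
Torsion M = P·e = 82.5 × 10.5 = 866.25 kip·in.
Critical point at (x, y) = (2.5, 6.75) from centroid. f_tx = M·y/J = 10.1 kip/in; f_ty = M·x/J = 3.741 kip/in.
Resultant f_max = √[f_tx² + (f_v + f_ty)²] = √[10.1² + (3.056 + 3.741)²] = 12.18 kip/in.
Capacity per unit length: φr_n = 0.75 × 0.6 × 70 × (0.707 × 0.625) = 13.92 kip/in.
12.18 ≤ 13.92 → adequate.

f_max ≈ 12.2 kip/in; adequate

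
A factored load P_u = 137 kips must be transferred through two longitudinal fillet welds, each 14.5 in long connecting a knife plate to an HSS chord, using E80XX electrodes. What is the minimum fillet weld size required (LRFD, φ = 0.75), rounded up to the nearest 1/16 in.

E80XX → F_EXX = 80 ksi.
Total weld length L = 29 in.
Required throat t_e = P_u / (φ × 0.6 F_EXX × L) = 137 / (0.75 × 0.6 × 80 × 29) = 0.1312 in.
Required leg w = t_e / 0.707 = 0.1856 in → use 3/16 in.

w = 3/16 in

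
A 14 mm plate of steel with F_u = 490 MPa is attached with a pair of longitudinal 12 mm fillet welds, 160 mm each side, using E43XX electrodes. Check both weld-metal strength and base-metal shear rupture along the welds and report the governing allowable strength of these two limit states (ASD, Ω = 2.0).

R_n/Ω ≈ 350 kN (weld metal governs)

E43XX → F_EXX = 430 MPa.
t_e = 0.707 × 12 = 8.484 mm; L = 320 mm.
Weld metal: R_n/Ω = (1/2.0) × 0.6 × 430 × 8.484 × 320 × 10⁻³ = 350.2 kN.
Base metal (shear rupture): R_n/Ω = (1/2.0) × 0.6 × 490 × 14 × 320 × 10⁻³ = 658.6 kN.
Governing: weld metal.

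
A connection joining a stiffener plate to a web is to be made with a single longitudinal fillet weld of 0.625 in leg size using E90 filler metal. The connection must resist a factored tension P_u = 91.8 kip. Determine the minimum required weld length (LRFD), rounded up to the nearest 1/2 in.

L = 5.5 in

E90XX → F_EXX = 90 ksi.
Throat t_e = 0.707 × 0.625 = 0.4419 in.
φr_n = 0.75 × 0.6 × 90 × 0.4419 = 17.9 kip/in.
L_req = P_u / φr_n = 91.8 / 17.9 = 5.13 in total.
Round up → use L = 5.5 in.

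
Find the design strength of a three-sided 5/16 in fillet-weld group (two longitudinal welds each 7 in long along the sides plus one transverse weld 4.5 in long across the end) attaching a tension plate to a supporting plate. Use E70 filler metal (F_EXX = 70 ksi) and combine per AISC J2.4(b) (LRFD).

t_e = 0.707 × 0.3125 = 0.2209 in.
R_nwl = 0.6 × 70 × 0.2209 × 14 = 129.9 kips (longitudinal, 2 welds).
R_nwt = 0.6 × 70 × 0.2209 × 4.5 = 41.76 kips (transverse, base value).
(i) R_nwl + R_nwt = 171.7 kips; (ii) 0.85 R_nwl + 1.5 R_nwt = 173.1 kips.
R_n = max = 173.1 kips [governs: (ii)]; φR_n = 129.8 kips.

φR_n ≈ 130 kips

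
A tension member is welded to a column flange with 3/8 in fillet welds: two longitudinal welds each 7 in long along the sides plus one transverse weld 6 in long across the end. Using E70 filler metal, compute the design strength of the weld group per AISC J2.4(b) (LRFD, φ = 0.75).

φR_n ≈ 175 kips

E70XX → F_EXX = 70 ksi.
t_e = 0.707 × 0.375 = 0.2651 in.
R_nwl = 0.6 × 70 × 0.2651 × 14 = 155.9 kips (longitudinal, 2 welds).
R_nwt = 0.6 × 70 × 0.2651 × 6 = 66.81 kips (transverse, base value).
(i) R_nwl + R_nwt = 222.7 kips; (ii) 0.85 R_nwl + 1.5 R_nwt = 232.7 kips.
R_n = max = 232.7 kips [governs: (ii)]; φR_n = 174.5 kips.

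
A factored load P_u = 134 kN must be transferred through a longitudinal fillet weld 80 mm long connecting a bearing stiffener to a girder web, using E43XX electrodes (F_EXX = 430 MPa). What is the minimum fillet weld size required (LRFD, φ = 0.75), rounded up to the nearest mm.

Total weld length L = 80 mm.
Required throat t_e = P_u / (φ × 0.6 F_EXX × L) = 134 / (0.75 × 0.6 × 430 × 80 × 10⁻³) = 8.656 mm.
Required leg w = t_e / 0.707 = 12.24 mm → use 13 mm.

w = 13 mm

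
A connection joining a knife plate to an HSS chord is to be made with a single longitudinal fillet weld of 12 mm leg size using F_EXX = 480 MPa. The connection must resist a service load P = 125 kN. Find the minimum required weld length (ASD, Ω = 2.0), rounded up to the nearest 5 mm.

L = 105 mm

Throat t_e = 0.707 × 12 = 8.484 mm.
r_n/Ω = (0.6 × 480 × 8.484) / 2.0 = 1222 N/mm = 1.222 kN/mm.
L_req = P / (r_n/Ω) = 125 / 1.222 = 102.3 mm total.
Round up → use L = 105 mm.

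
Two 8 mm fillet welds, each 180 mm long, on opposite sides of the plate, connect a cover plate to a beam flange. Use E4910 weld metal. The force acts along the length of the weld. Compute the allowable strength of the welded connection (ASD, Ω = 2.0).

E49XX → F_EXX = 490 MPa.
Effective throat t_e = 0.707 × 8 = 5.656 mm.
Total length L = 360 mm; A_we = 5.656 × 360 = 2036 mm².
F_nw = 0.6 F_EXX = 0.6 × 490 = 294 MPa.
R_n = 294 × 2036 × 10⁻³ = 598.6 kN; R_n/Ω = 598.6/2.0 = 299.3 kN.

R_n/Ω ≈ 299 kN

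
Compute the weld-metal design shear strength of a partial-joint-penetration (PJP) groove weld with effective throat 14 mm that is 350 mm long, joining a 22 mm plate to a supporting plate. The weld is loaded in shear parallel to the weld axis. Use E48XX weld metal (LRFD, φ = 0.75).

φR_n ≈ 1060 kN

E48XX → F_EXX = 480 MPa.
Effective throat (given) t_e = 14 mm.
A_we = 14 × 350 = 4900 mm².
F_nw = 0.6 F_EXX = 288 MPa.
φR_n = 0.75 × 288 × 4900 × 10⁻³ = 1058 kN.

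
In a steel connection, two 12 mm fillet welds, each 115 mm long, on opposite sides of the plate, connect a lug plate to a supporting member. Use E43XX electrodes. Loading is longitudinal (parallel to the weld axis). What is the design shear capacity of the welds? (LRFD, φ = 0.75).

E43XX → F_EXX = 430 MPa.
Effective throat t_e = 0.707 × 12 = 8.484 mm.
Total length L = 230 mm; A_we = 8.484 × 230 = 1951 mm².
F_nw = 0.6 F_EXX = 0.6 × 430 = 258 MPa.
φR_n = 0.75 × 258 × 1951 × 10⁻³ = 377.6 kN.

φR_n ≈ 378 kN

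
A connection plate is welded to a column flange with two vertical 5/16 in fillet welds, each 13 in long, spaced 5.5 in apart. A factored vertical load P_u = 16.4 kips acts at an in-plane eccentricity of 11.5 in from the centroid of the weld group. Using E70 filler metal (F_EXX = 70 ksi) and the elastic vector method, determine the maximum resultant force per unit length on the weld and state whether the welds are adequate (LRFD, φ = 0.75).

Total weld length L_w = 26 in. Treat welds as unit-width lines.
Polar moment about centroid: J = 2[d³/12 + d(b/2)²] = 2[13³/12 + 13×2.75²] = 562.8 in³.
Direct shear f_v = P/L_w = 16.4 / 26 = 0.6308 kip/in (vertical).
Torsion M = P·e = 16.4 × 11.5 = 188.6 kip·in.
Critical point at (x, y) = (2.75, 6.5) from centroid. f_tx = M·y/J = 2.178 kip/in; f_ty = M·x/J = 0.9216 kip/in.
Resultant f_max = √[f_tx² + (f_v + f_ty)²] = √[2.178² + (0.6308 + 0.9216)²] = 2.675 kip/in.
Capacity per unit length: φr_n = 0.75 × 0.6 × 70 × (0.707 × 0.3125) = 6.96 kip/in.
2.675 ≤ 6.96 → adequate.

f_max ≈ 2.67 kip/in; adequate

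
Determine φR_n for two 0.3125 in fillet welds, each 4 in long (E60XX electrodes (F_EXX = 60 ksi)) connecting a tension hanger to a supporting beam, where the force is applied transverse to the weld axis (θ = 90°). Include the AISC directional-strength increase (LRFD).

t_e = 0.707 × 0.3125 = 0.2209 in; A_we = 0.2209 × 8 = 1.767 in².
Directional factor: 1.0 + 0.5 sin^1.5(90°) = 1.5.
F_nw = 0.6 × 60 × 1.5 = 54 ksi.
φR_n = 0.75 × 54 × 1.767 = 71.58 kip.

φR_n ≈ 71.6 kip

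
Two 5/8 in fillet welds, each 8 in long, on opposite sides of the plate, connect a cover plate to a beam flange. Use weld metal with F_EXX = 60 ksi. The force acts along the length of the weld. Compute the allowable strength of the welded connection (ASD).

R_n/Ω ≈ 127 kips

Effective throat t_e = 0.707 × 0.625 = 0.4419 in.
Total length L = 16 in; A_we = 0.4419 × 16 = 7.07 in².
F_nw = 0.6 F_EXX = 0.6 × 60 = 36 ksi.
R_n = 36 × 7.07 = 254.5 kips; R_n/Ω = 254.5/2.0 = 127.3 kips.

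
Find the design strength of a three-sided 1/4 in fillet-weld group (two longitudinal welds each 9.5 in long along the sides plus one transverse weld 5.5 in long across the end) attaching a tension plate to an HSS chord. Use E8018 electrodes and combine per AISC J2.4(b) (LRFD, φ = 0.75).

φR_n ≈ 156 kips

E80XX → F_EXX = 80 ksi.
t_e = 0.707 × 0.25 = 0.1767 in.
R_nwl = 0.6 × 80 × 0.1767 × 19 = 161.2 kips (longitudinal, 2 welds).
R_nwt = 0.6 × 80 × 0.1767 × 5.5 = 46.66 kips (transverse, base value).
(i) R_nwl + R_nwt = 207.9 kips; (ii) 0.85 R_nwl + 1.5 R_nwt = 207 kips.
R_n = max = 207.9 kips [governs: (i)]; φR_n = 155.9 kips.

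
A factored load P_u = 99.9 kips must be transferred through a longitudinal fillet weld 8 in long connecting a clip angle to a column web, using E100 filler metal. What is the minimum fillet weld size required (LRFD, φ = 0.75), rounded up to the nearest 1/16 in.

E100XX → F_EXX = 100 ksi.
Total weld length L = 8 in.
Required throat t_e = P_u / (φ × 0.6 F_EXX × L) = 99.9 / (0.75 × 0.6 × 100 × 8) = 0.2775 in.
Required leg w = t_e / 0.707 = 0.3925 in → use 7/16 in.

w = 7/16 in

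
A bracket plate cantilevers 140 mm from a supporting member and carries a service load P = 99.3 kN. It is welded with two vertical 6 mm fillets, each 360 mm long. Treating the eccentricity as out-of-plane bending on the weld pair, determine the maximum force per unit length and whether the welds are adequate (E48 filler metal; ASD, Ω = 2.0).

E48XX → F_EXX = 480 MPa.
L_w = 2 × 360 = 720 mm; section modulus (unit throat) S = 2 × L²/6 = 43200 mm².
Direct shear f_v = P/L_w = 99.3×10³/720 = 137.9 N/mm.
Moment M = P × e = 99.3×10³ × 140 = 13902000 N·mm; bending f_b = M/S = 321.8 N/mm.
f_max = √(f_v² + f_b²) = √(137.9² + 321.8²) = 350.1 N/mm.
r_n/Ω = (1/2.0) × 0.6 × 480 × (0.707 × 6) = 610.8 N/mm → adequate.

f_max ≈ 350 N/mm; adequate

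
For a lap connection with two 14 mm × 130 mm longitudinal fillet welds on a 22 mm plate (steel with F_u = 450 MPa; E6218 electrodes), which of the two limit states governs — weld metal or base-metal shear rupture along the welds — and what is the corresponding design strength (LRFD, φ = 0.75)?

φR_n ≈ 718 kN (weld metal governs)

E62XX → F_EXX = 620 MPa.
t_e = 0.707 × 14 = 9.898 mm; L = 260 mm.
Weld metal: φR_n = 0.75 × 0.6 × 620 × 9.898 × 260 × 10⁻³ = 718 kN.
Base metal (shear rupture): φR_n = 0.75 × 0.6 × 450 × 22 × 260 × 10⁻³ = 1158 kN.
Governing: weld metal.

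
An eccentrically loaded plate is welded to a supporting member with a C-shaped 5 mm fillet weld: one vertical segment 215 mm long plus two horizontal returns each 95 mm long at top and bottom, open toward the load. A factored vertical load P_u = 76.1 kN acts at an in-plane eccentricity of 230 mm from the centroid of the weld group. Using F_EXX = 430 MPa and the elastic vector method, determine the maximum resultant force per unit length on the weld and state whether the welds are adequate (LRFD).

Total weld length L_w = 405 mm. Treat welds as unit-width lines.
Centroid: x̄ = 2×95×47.5 / 405 = 22.28 mm from the vertical weld.
Polar moment about centroid: J = I_x + I_y = [215³/12 + 2×95×107.5²] + [215×22.28² + 2(95³/12 + 95×25.22²)] = 3394000 mm³.
Direct shear f_v = P/L_w = 76.1×10³ / 405 = 187.9 N/mm (vertical).
Torsion M = P·e = 76.1×10³ × 230 = 17503000 N·mm.
Critical point at (x, y) = (72.72, 107.5) from centroid. f_tx = M·y/J = 554.3 N/mm; f_ty = M·x/J = 375 N/mm.
Resultant f_max = √[f_tx² + (f_v + f_ty)²] = √[554.3² + (187.9 + 375)²] = 790 N/mm.
Capacity per unit length: φr_n = 0.75 × 0.6 × 430 × (0.707 × 5) = 684 N/mm.
790 > 684 → NOT adequate.

f_max ≈ 790 N/mm; NOT adequate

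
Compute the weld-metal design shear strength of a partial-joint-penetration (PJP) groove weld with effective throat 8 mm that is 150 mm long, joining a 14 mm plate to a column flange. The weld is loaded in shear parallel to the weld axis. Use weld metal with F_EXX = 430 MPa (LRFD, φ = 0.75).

Effective throat (given) t_e = 8 mm.
A_we = 8 × 150 = 1200 mm².
F_nw = 0.6 F_EXX = 258 MPa.
φR_n = 0.75 × 258 × 1200 × 10⁻³ = 232.2 kN.

φR_n ≈ 232 kN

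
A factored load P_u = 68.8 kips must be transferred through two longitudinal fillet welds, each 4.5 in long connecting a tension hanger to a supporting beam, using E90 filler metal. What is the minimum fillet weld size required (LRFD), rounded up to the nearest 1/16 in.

E90XX → F_EXX = 90 ksi.
Total weld length L = 9 in.
Required throat t_e = P_u / (φ × 0.6 F_EXX × L) = 68.8 / (0.75 × 0.6 × 90 × 9) = 0.1888 in.
Required leg w = t_e / 0.707 = 0.267 in → use 5/16 in.

w = 5/16 in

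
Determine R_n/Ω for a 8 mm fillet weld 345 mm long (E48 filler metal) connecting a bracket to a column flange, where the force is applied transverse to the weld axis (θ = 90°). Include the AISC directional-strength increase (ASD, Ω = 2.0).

E48XX → F_EXX = 480 MPa.
t_e = 0.707 × 8 = 5.656 mm; A_we = 5.656 × 345 = 1951 mm².
Directional factor: 1.0 + 0.5 sin^1.5(90°) = 1.5.
F_nw = 0.6 × 480 × 1.5 = 432 MPa.
R_n/Ω = (432 × 1951) / 2.0 × 10⁻³ = 421.5 kN.

R_n/Ω ≈ 421 kN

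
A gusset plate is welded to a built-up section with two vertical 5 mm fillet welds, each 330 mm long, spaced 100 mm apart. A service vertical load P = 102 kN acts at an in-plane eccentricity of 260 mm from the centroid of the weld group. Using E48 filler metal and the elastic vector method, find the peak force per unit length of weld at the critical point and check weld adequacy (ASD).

f_max ≈ 660 N/mm; NOT adequate

E48XX → F_EXX = 480 MPa.
Total weld length L_w = 660 mm. Treat welds as unit-width lines.
Polar moment about centroid: J = 2[d³/12 + d(b/2)²] = 2[330³/12 + 330×50²] = 7640000 mm³.
Direct shear f_v = P/L_w = 102×10³ / 660 = 154.5 N/mm (vertical).
Torsion M = P·e = 102×10³ × 260 = 26520000 N·mm.
Critical point at (x, y) = (50, 165) from centroid. f_tx = M·y/J = 572.8 N/mm; f_ty = M·x/J = 173.6 N/mm.
Resultant f_max = √[f_tx² + (f_v + f_ty)²] = √[572.8² + (154.5 + 173.6)²] = 660.1 N/mm.
Capacity per unit length: r_n/Ω = (1/2.0) × 0.6 × 480 × (0.707 × 5) = 509 N/mm.
660.1 > 509 → NOT adequate.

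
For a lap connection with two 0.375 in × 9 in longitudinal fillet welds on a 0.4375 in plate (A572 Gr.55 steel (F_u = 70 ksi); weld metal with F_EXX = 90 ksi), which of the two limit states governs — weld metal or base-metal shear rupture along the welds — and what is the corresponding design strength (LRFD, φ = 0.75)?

φR_n ≈ 193 kips (weld metal governs)

t_e = 0.707 × 0.375 = 0.2651 in; L = 18 in.
Weld metal: φR_n = 0.75 × 0.6 × 90 × 0.2651 × 18 = 193.3 kips.
Base metal (shear rupture): φR_n = 0.75 × 0.6 × 70 × 0.4375 × 18 = 248.1 kips.
Governing: weld metal.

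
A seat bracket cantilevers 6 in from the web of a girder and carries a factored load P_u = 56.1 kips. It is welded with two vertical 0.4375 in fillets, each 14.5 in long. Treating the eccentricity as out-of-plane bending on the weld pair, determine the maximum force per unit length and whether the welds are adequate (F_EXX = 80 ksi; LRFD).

L_w = 2 × 14.5 = 29 in; section modulus (unit throat) S = 2 × L²/6 = 70.08 in².
Direct shear f_v = P/L_w = 56.1/29 = 1.934 kip/in.
Moment M = P × e = 56.1 × 6 = 336.6 kip·in; bending f_b = M/S = 4.803 kip/in.
f_max = √(f_v² + f_b²) = √(1.934² + 4.803²) = 5.178 kip/in.
φr_n = 0.75 × 0.6 × 80 × (0.707 × 0.4375) = 11.14 kip/in → adequate.

f_max ≈ 5.18 kip/in; adequate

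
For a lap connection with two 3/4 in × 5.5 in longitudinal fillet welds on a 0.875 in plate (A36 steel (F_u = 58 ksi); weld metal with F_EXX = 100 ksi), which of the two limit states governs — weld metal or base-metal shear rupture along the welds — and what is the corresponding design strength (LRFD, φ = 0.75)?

φR_n ≈ 251 kips (base-metal shear rupture governs)

t_e = 0.707 × 0.75 = 0.5302 in; L = 11 in.
Weld metal: φR_n = 0.75 × 0.6 × 100 × 0.5302 × 11 = 262.5 kips.
Base metal (shear rupture): φR_n = 0.75 × 0.6 × 58 × 0.875 × 11 = 251.2 kips.
Governing: base-metal shear rupture.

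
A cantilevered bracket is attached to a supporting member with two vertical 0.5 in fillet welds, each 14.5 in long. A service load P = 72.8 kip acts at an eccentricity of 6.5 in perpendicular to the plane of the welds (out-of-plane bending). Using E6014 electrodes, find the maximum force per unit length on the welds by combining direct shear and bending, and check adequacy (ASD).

f_max ≈ 7.2 kip/in; NOT adequate

E60XX → F_EXX = 60 ksi.
L_w = 2 × 14.5 = 29 in; section modulus (unit throat) S = 2 × L²/6 = 70.08 in².
Direct shear f_v = P/L_w = 72.8/29 = 2.51 kip/in.
Moment M = P × e = 72.8 × 6.5 = 473.2 kip·in; bending f_b = M/S = 6.752 kip/in.
f_max = √(f_v² + f_b²) = √(2.51² + 6.752²) = 7.204 kip/in.
r_n/Ω = (1/2.0) × 0.6 × 60 × (0.707 × 0.5) = 6.363 kip/in → NOT adequate.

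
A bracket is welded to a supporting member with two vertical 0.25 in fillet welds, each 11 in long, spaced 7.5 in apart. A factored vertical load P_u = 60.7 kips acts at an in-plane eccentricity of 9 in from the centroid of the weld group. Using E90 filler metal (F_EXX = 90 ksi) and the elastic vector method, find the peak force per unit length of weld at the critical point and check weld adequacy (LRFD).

f_max ≈ 8.7 kip/in; NOT adequate

Total weld length L_w = 22 in. Treat welds as unit-width lines.
Polar moment about centroid: J = 2[d³/12 + d(b/2)²] = 2[11³/12 + 11×3.75²] = 531.2 in³.
Direct shear f_v = P/L_w = 60.7 / 22 = 2.759 kip/in (vertical).
Torsion M = P·e = 60.7 × 9 = 546.3 kip·in.
Critical point at (x, y) = (3.75, 5.5) from centroid. f_tx = M·y/J = 5.656 kip/in; f_ty = M·x/J = 3.857 kip/in.
Resultant f_max = √[f_tx² + (f_v + f_ty)²] = √[5.656² + (2.759 + 3.857)²] = 8.704 kip/in.
Capacity per unit length: φr_n = 0.75 × 0.6 × 90 × (0.707 × 0.25) = 7.158 kip/in.
8.704 > 7.158 → NOT adequate.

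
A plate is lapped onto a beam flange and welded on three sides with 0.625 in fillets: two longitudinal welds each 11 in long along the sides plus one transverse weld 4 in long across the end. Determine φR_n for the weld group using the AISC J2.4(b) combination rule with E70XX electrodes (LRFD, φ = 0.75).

E70XX → F_EXX = 70 ksi.
t_e = 0.707 × 0.625 = 0.4419 in.
R_nwl = 0.6 × 70 × 0.4419 × 22 = 408.3 kip (longitudinal, 2 welds).
R_nwt = 0.6 × 70 × 0.4419 × 4 = 74.23 kip (transverse, base value).
(i) R_nwl + R_nwt = 482.5 kip; (ii) 0.85 R_nwl + 1.5 R_nwt = 458.4 kip.
R_n = max = 482.5 kip [governs: (i)]; φR_n = 361.9 kip.

φR_n ≈ 362 kip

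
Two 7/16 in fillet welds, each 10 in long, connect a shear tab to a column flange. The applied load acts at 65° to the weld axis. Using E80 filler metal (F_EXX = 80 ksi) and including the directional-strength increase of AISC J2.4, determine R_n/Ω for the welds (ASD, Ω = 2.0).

t_e = 0.707 × 0.4375 = 0.3093 in; A_we = 0.3093 × 20 = 6.186 in².
Directional factor: 1.0 + 0.5 sin^1.5(65°) = 1.431.
F_nw = 0.6 × 80 × 1.431 = 68.71 ksi.
R_n/Ω = (68.71 × 6.186) / 2.0 = 212.5 kips.

R_n/Ω ≈ 213 kips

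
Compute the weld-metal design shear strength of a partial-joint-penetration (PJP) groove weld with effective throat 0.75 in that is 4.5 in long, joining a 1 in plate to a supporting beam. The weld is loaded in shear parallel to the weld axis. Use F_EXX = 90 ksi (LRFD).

φR_n ≈ 137 kips

Effective throat (given) t_e = 0.75 in.
A_we = 0.75 × 4.5 = 3.375 in².
F_nw = 0.6 F_EXX = 54 ksi.
φR_n = 0.75 × 54 × 3.375 = 136.7 kips.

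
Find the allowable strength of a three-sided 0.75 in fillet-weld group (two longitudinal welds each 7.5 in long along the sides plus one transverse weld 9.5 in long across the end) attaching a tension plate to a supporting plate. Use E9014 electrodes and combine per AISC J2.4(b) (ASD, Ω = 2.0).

E90XX → F_EXX = 90 ksi.
t_e = 0.707 × 0.75 = 0.5302 in.
R_nwl = 0.6 × 90 × 0.5302 × 15 = 429.5 kips (longitudinal, 2 welds).
R_nwt = 0.6 × 90 × 0.5302 × 9.5 = 272 kips (transverse, base value).
(i) R_nwl + R_nwt = 701.5 kips; (ii) 0.85 R_nwl + 1.5 R_nwt = 773.1 kips.
R_n = max = 773.1 kips [governs: (ii)]; R_n/Ω = 386.6 kips.

R_n/Ω ≈ 387 kips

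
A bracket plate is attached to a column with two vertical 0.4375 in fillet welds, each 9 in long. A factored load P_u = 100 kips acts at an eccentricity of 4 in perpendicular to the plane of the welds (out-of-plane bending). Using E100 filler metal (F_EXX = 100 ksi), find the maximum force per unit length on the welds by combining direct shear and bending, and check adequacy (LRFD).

L_w = 2 × 9 = 18 in; section modulus (unit throat) S = 2 × L²/6 = 27 in².
Direct shear f_v = P/L_w = 100/18 = 5.556 kip/in.
Moment M = P × e = 100 × 4 = 400 kip·in; bending f_b = M/S = 14.81 kip/in.
f_max = √(f_v² + f_b²) = √(5.556² + 14.81²) = 15.82 kip/in.
φr_n = 0.75 × 0.6 × 100 × (0.707 × 0.4375) = 13.92 kip/in → NOT adequate.

f_max ≈ 15.8 kip/in; NOT adequate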